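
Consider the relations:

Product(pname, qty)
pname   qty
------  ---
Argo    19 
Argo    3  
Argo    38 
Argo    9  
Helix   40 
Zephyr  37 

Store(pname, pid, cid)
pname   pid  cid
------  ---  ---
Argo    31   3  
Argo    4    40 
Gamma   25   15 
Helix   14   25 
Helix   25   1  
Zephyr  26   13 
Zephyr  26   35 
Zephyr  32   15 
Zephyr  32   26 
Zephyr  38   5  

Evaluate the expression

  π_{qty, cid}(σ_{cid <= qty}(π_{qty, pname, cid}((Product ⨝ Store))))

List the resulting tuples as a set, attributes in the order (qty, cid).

Natural join on pname: {(Argo, 19, 31, 3), (Argo, 19, 4, 40), (Argo, 3, 31, 3), (Argo, 3, 4, 40), (Argo, 38, 31, 3), (Argo, 38, 4, 40), (Argo, 9, 31, 3), (Argo, 9, 4, 40), (Helix, 40, 14, 25), (Helix, 40, 25, 1), (Zephyr, 37, 26, 13), (Zephyr, 37, 26, 35), (Zephyr, 37, 32, 15), (Zephyr, 37, 32, 26), (Zephyr, 37, 38, 5)}
π_{qty, pname, cid} gives {(19, Argo, 3), (19, Argo, 40), (3, Argo, 3), (3, Argo, 40), (37, Zephyr, 13), (37, Zephyr, 15), (37, Zephyr, 26), (37, Zephyr, 35), (37, Zephyr, 5), (38, Argo, 3), (38, Argo, 40), (40, Helix, 1), (40, Helix, 25), (9, Argo, 3), (9, Argo, 40)}.
Selection cid <= qty: {(19, Argo, 3), (3, Argo, 3), (37, Zephyr, 13), (37, Zephyr, 15), (37, Zephyr, 26), (37, Zephyr, 35), (37, Zephyr, 5), (38, Argo, 3), (40, Helix, 1), (40, Helix, 25), (9, Argo, 3)}
π_{qty, cid} gives {(19, 3), (3, 3), (37, 13), (37, 15), (37, 26), (37, 35), (37, 5), (38, 3), (40, 1), (40, 25), (9, 3)}.

{(19, 3), (3, 3), (37, 13), (37, 15), (37, 26), (37, 35), (37, 5), (38, 3), (40, 1), (40, 25), (9, 3)}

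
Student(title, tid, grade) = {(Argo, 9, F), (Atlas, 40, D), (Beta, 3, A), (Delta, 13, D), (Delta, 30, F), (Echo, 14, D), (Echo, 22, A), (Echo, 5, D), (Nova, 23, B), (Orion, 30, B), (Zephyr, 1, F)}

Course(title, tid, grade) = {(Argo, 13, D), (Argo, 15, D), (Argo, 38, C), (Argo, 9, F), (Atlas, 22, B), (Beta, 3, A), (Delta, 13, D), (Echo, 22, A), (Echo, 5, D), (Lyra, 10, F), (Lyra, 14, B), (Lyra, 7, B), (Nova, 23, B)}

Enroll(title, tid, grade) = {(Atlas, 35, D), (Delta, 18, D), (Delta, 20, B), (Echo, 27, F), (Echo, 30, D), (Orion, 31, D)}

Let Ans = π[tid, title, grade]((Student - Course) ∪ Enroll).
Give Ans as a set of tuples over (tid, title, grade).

Taking the difference: {(Atlas, 40, D), (Delta, 30, F), (Echo, 14, D), (Orion, 30, B), (Zephyr, 1, F)}
Taking the union: {(Atlas, 35, D), (Atlas, 40, D), (Delta, 18, D), (Delta, 20, B), (Delta, 30, F), (Echo, 14, D), (Echo, 27, F), (Echo, 30, D), (Orion, 30, B), (Orion, 31, D), (Zephyr, 1, F)}
π_{tid, title, grade} gives {(1, Zephyr, F), (14, Echo, D), (18, Delta, D), (20, Delta, B), (27, Echo, F), (30, Delta, F), (30, Echo, D), (30, Orion, B), (31, Orion, D), (35, Atlas, D), (40, Atlas, D)}.

{(1, Zephyr, F), (14, Echo, D), (18, Delta, D), (20, Delta, B), (27, Echo, F), (30, Delta, F), (30, Echo, D), (30, Orion, B), (31, Orion, D), (35, Atlas, D), (40, Atlas, D)}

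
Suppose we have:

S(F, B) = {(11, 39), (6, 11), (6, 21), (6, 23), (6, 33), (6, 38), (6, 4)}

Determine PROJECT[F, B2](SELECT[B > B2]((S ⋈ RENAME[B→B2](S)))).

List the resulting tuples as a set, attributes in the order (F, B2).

{(6, 11), (6, 21), (6, 23), (6, 33), (6, 4)}

ρ[B→B2]: schema becomes (F, B2); tuples unchanged.
Natural join on F: {(11, 39, 39), (6, 11, 11), (6, 11, 21), (6, 11, 23), (6, 11, 33), (6, 11, 38), (6, 11, 4), (6, 21, 11), (6, 21, 21), (6, 21, 23), (6, 21, 33), (6, 21, 38), (6, 21, 4), (6, 23, 11), (6, 23, 21), (6, 23, 23), (6, 23, 33), (6, 23, 38), (6, 23, 4), (6, 33, 11), (6, 33, 21), (6, 33, 23), (6, 33, 33), (6, 33, 38), (6, 33, 4), (6, 38, 11), (6, 38, 21), (6, 38, 23), (6, 38, 33), (6, 38, 38), (6, 38, 4), (6, 4, 11), (6, 4, 21), (6, 4, 23), (6, 4, 33), (6, 4, 38), (6, 4, 4)}
σ[B > B2]: keep tuples satisfying B > B2 → {(6, 11, 4), (6, 21, 11), (6, 21, 4), (6, 23, 11), (6, 23, 21), (6, 23, 4), (6, 33, 11), (6, 33, 21), (6, 33, 23), (6, 33, 4), (6, 38, 11), (6, 38, 21), (6, 38, 23), (6, 38, 33), (6, 38, 4)}
Projecting to F, B2 (10 duplicate(s) eliminated): {(6, 11), (6, 21), (6, 23), (6, 33), (6, 4)}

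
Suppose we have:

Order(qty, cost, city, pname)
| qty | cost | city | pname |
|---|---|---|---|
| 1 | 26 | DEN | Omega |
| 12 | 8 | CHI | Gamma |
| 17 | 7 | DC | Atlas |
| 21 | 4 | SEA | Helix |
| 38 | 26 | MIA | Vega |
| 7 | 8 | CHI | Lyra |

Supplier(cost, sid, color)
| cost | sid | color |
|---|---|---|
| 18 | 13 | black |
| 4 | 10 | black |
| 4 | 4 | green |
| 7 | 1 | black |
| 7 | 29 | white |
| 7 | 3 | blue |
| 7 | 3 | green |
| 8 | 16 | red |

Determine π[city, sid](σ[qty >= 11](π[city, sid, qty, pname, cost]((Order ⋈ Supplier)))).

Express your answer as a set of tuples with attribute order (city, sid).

{(CHI, 16), (DC, 1), (DC, 29), (DC, 3), (SEA, 10), (SEA, 4)}

Order ⋈ Supplier (natural join on cost): {(12, 8, CHI, Gamma, 16, red), (17, 7, DC, Atlas, 1, black), (17, 7, DC, Atlas, 29, white), (17, 7, DC, Atlas, 3, blue), (17, 7, DC, Atlas, 3, green), (21, 4, SEA, Helix, 10, black), (21, 4, SEA, Helix, 4, green), (7, 8, CHI, Lyra, 16, red)}
Projecting to city, sid, qty, pname, cost (1 duplicate(s) eliminated): {(CHI, 16, 12, Gamma, 8), (CHI, 16, 7, Lyra, 8), (DC, 1, 17, Atlas, 7), (DC, 29, 17, Atlas, 7), (DC, 3, 17, Atlas, 7), (SEA, 10, 21, Helix, 4), (SEA, 4, 21, Helix, 4)}
σ[qty >= 11]: keep tuples satisfying qty >= 11 → {(CHI, 16, 12, Gamma, 8), (DC, 1, 17, Atlas, 7), (DC, 29, 17, Atlas, 7), (DC, 3, 17, Atlas, 7), (SEA, 10, 21, Helix, 4), (SEA, 4, 21, Helix, 4)}
Projecting to city, sid: {(CHI, 16), (DC, 1), (DC, 29), (DC, 3), (SEA, 10), (SEA, 4)}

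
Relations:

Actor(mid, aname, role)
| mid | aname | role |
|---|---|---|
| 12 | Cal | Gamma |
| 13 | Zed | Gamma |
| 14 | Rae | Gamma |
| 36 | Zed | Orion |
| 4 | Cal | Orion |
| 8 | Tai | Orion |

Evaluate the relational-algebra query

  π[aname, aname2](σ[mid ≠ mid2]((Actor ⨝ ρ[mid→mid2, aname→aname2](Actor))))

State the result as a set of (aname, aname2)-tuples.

{(Cal, Rae), (Cal, Tai), (Cal, Zed), (Rae, Cal), (Rae, Zed), (Tai, Cal), (Tai, Zed), (Zed, Cal), (Zed, Rae), (Zed, Tai)}

ρ[mid→mid2, aname→aname2]: schema becomes (mid2, aname2, role); tuples unchanged.
Joining Actor and ρ[mid→mid2, aname→aname2](Actor) on role yields {(12, Cal, Gamma, 12, Cal), (12, Cal, Gamma, 13, Zed), (12, Cal, Gamma, 14, Rae), (13, Zed, Gamma, 12, Cal), (13, Zed, Gamma, 13, Zed), (13, Zed, Gamma, 14, Rae), (14, Rae, Gamma, 12, Cal), (14, Rae, Gamma, 13, Zed), (14, Rae, Gamma, 14, Rae), (36, Zed, Orion, 36, Zed), (36, Zed, Orion, 4, Cal), (36, Zed, Orion, 8, Tai), (4, Cal, Orion, 36, Zed), (4, Cal, Orion, 4, Cal), (4, Cal, Orion, 8, Tai), (8, Tai, Orion, 36, Zed), (8, Tai, Orion, 4, Cal), (8, Tai, Orion, 8, Tai)}.
Selection mid ≠ mid2: {(12, Cal, Gamma, 13, Zed), (12, Cal, Gamma, 14, Rae), (13, Zed, Gamma, 12, Cal), (13, Zed, Gamma, 14, Rae), (14, Rae, Gamma, 12, Cal), (14, Rae, Gamma, 13, Zed), (36, Zed, Orion, 4, Cal), (36, Zed, Orion, 8, Tai), (4, Cal, Orion, 36, Zed), (4, Cal, Orion, 8, Tai), (8, Tai, Orion, 36, Zed), (8, Tai, Orion, 4, Cal)}
π[aname, aname2]: project onto (aname, aname2) (2 duplicate(s) eliminated) → {(Cal, Rae), (Cal, Tai), (Cal, Zed), (Rae, Cal), (Rae, Zed), (Tai, Cal), (Tai, Zed), (Zed, Cal), (Zed, Rae), (Zed, Tai)}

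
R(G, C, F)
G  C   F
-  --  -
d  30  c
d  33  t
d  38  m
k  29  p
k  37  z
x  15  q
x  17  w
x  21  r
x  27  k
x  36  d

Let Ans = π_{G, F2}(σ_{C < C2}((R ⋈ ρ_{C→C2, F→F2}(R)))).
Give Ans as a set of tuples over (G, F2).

{(d, m), (d, t), (k, z), (x, d), (x, k), (x, r), (x, w)}

ρ[C→C2, F→F2]: schema becomes (G, C2, F2); tuples unchanged.
Joining R and ρ_{C→C2, F→F2}(R) on G yields {(d, 30, c, 30, c), (d, 30, c, 33, t), (d, 30, c, 38, m), (d, 33, t, 30, c), (d, 33, t, 33, t), (d, 33, t, 38, m), (d, 38, m, 30, c), (d, 38, m, 33, t), (d, 38, m, 38, m), (k, 29, p, 29, p), (k, 29, p, 37, z), (k, 37, z, 29, p), (k, 37, z, 37, z), (x, 15, q, 15, q), (x, 15, q, 17, w), (x, 15, q, 21, r), (x, 15, q, 27, k), (x, 15, q, 36, d), (x, 17, w, 15, q), (x, 17, w, 17, w), (x, 17, w, 21, r), (x, 17, w, 27, k), (x, 17, w, 36, d), (x, 21, r, 15, q), (x, 21, r, 17, w), (x, 21, r, 21, r), (x, 21, r, 27, k), (x, 21, r, 36, d), (x, 27, k, 15, q), (x, 27, k, 17, w), (x, 27, k, 21, r), (x, 27, k, 27, k), (x, 27, k, 36, d), (x, 36, d, 15, q), (x, 36, d, 17, w), (x, 36, d, 21, r), (x, 36, d, 27, k), (x, 36, d, 36, d)}.
Apply σ_{C < C2}; surviving tuples: {(d, 30, c, 33, t), (d, 30, c, 38, m), (d, 33, t, 38, m), (k, 29, p, 37, z), (x, 15, q, 17, w), (x, 15, q, 21, r), (x, 15, q, 27, k), (x, 15, q, 36, d), (x, 17, w, 21, r), (x, 17, w, 27, k), (x, 17, w, 36, d), (x, 21, r, 27, k), (x, 21, r, 36, d), (x, 27, k, 36, d)}
π_{G, F2} gives {(d, m), (d, t), (k, z), (x, d), (x, k), (x, r), (x, w)} (7 duplicate(s) eliminated).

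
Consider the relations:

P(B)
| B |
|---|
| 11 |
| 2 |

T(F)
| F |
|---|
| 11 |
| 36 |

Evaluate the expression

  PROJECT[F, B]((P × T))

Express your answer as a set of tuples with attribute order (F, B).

{(11, 11), (11, 2), (36, 11), (36, 2)}

P × T: Cartesian product, 2·2 = 4 tuples over (B, F).
π[F, B]: project onto (F, B) → {(11, 11), (11, 2), (36, 11), (36, 2)}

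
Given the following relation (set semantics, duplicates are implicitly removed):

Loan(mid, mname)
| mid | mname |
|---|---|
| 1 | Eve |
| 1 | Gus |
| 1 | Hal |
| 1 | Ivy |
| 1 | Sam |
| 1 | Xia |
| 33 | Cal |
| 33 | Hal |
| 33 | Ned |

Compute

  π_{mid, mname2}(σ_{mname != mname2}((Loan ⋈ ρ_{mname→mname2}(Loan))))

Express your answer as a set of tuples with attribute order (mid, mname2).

{(1, Eve), (1, Gus), (1, Hal), (1, Ivy), (1, Sam), (1, Xia), (33, Cal), (33, Hal), (33, Ned)}

ρ[mname→mname2]: schema becomes (mid, mname2); tuples unchanged.
Natural join on mid: {(1, Eve, Eve), (1, Eve, Gus), (1, Eve, Hal), (1, Eve, Ivy), (1, Eve, Sam), (1, Eve, Xia), (1, Gus, Eve), (1, Gus, Gus), (1, Gus, Hal), (1, Gus, Ivy), (1, Gus, Sam), (1, Gus, Xia), (1, Hal, Eve), (1, Hal, Gus), (1, Hal, Hal), (1, Hal, Ivy), (1, Hal, Sam), (1, Hal, Xia), (1, Ivy, Eve), (1, Ivy, Gus), (1, Ivy, Hal), (1, Ivy, Ivy), (1, Ivy, Sam), (1, Ivy, Xia), (1, Sam, Eve), (1, Sam, Gus), (1, Sam, Hal), (1, Sam, Ivy), (1, Sam, Sam), (1, Sam, Xia), (1, Xia, Eve), (1, Xia, Gus), (1, Xia, Hal), (1, Xia, Ivy), (1, Xia, Sam), (1, Xia, Xia), (33, Cal, Cal), (33, Cal, Hal), (33, Cal, Ned), (33, Hal, Cal), (33, Hal, Hal), (33, Hal, Ned), (33, Ned, Cal), (33, Ned, Hal), (33, Ned, Ned)}
σ[mname != mname2]: keep tuples satisfying mname != mname2 → {(1, Eve, Gus), (1, Eve, Hal), (1, Eve, Ivy), (1, Eve, Sam), (1, Eve, Xia), (1, Gus, Eve), (1, Gus, Hal), (1, Gus, Ivy), (1, Gus, Sam), (1, Gus, Xia), (1, Hal, Eve), (1, Hal, Gus), (1, Hal, Ivy), (1, Hal, Sam), (1, Hal, Xia), (1, Ivy, Eve), (1, Ivy, Gus), (1, Ivy, Hal), (1, Ivy, Sam), (1, Ivy, Xia), (1, Sam, Eve), (1, Sam, Gus), (1, Sam, Hal), (1, Sam, Ivy), (1, Sam, Xia), (1, Xia, Eve), (1, Xia, Gus), (1, Xia, Hal), (1, Xia, Ivy), (1, Xia, Sam), (33, Cal, Hal), (33, Cal, Ned), (33, Hal, Cal), (33, Hal, Ned), (33, Ned, Cal), (33, Ned, Hal)}
Keep only column(s) mid, mname2 (27 duplicate(s) eliminated): {(1, Eve), (1, Gus), (1, Hal), (1, Ivy), (1, Sam), (1, Xia), (33, Cal), (33, Hal), (33, Ned)}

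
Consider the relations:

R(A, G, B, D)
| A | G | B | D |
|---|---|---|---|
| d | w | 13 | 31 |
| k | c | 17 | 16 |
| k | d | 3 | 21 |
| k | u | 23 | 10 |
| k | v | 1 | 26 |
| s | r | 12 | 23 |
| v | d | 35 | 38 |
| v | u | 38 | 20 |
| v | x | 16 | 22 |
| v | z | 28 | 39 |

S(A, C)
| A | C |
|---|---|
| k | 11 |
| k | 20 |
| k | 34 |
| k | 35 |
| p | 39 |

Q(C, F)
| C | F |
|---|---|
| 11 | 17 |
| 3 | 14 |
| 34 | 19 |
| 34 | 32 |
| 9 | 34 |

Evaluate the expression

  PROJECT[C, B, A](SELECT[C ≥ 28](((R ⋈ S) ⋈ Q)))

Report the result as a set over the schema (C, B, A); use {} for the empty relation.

R ⋈ S (natural join on A): {(k, c, 17, 16, 11), (k, c, 17, 16, 20), (k, c, 17, 16, 34), (k, c, 17, 16, 35), (k, d, 3, 21, 11), (k, d, 3, 21, 20), (k, d, 3, 21, 34), (k, d, 3, 21, 35), (k, u, 23, 10, 11), (k, u, 23, 10, 20), (k, u, 23, 10, 34), (k, u, 23, 10, 35), (k, v, 1, 26, 11), (k, v, 1, 26, 20), (k, v, 1, 26, 34), (k, v, 1, 26, 35)}
(R ⋈ S) ⋈ Q (natural join on C): {(k, c, 17, 16, 11, 17), (k, c, 17, 16, 34, 19), (k, c, 17, 16, 34, 32), (k, d, 3, 21, 11, 17), (k, d, 3, 21, 34, 19), (k, d, 3, 21, 34, 32), (k, u, 23, 10, 11, 17), (k, u, 23, 10, 34, 19), (k, u, 23, 10, 34, 32), (k, v, 1, 26, 11, 17), (k, v, 1, 26, 34, 19), (k, v, 1, 26, 34, 32)}
Filtering on C ≥ 28 leaves {(k, c, 17, 16, 34, 19), (k, c, 17, 16, 34, 32), (k, d, 3, 21, 34, 19), (k, d, 3, 21, 34, 32), (k, u, 23, 10, 34, 19), (k, u, 23, 10, 34, 32), (k, v, 1, 26, 34, 19), (k, v, 1, 26, 34, 32)}.
Keep only column(s) C, B, A (4 duplicate(s) eliminated): {(34, 1, k), (34, 17, k), (34, 23, k), (34, 3, k)}

{(34, 1, k), (34, 17, k), (34, 23, k), (34, 3, k)}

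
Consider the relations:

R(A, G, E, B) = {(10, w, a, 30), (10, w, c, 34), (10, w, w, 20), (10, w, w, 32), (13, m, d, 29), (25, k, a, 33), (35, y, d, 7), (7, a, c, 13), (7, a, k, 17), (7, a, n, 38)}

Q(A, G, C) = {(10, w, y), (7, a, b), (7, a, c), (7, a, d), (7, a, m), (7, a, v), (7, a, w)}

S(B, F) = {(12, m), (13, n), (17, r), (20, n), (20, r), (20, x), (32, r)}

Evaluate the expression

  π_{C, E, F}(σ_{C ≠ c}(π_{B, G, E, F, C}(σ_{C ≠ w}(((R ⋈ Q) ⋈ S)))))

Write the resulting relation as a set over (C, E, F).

R ⋈ Q (natural join on A, G): {(10, w, a, 30, y), (10, w, c, 34, y), (10, w, w, 20, y), (10, w, w, 32, y), (7, a, c, 13, b), (7, a, c, 13, c), (7, a, c, 13, d), (7, a, c, 13, m), (7, a, c, 13, v), (7, a, c, 13, w), (7, a, k, 17, b), (7, a, k, 17, c), (7, a, k, 17, d), (7, a, k, 17, m), (7, a, k, 17, v), (7, a, k, 17, w), (7, a, n, 38, b), (7, a, n, 38, c), (7, a, n, 38, d), (7, a, n, 38, m), (7, a, n, 38, v), (7, a, n, 38, w)}
(R ⋈ Q) ⋈ S (natural join on B): {(10, w, w, 20, y, n), (10, w, w, 20, y, r), (10, w, w, 20, y, x), (10, w, w, 32, y, r), (7, a, c, 13, b, n), (7, a, c, 13, c, n), (7, a, c, 13, d, n), (7, a, c, 13, m, n), (7, a, c, 13, v, n), (7, a, c, 13, w, n), (7, a, k, 17, b, r), (7, a, k, 17, c, r), (7, a, k, 17, d, r), (7, a, k, 17, m, r), (7, a, k, 17, v, r), (7, a, k, 17, w, r)}
Selection C ≠ w: {(10, w, w, 20, y, n), (10, w, w, 20, y, r), (10, w, w, 20, y, x), (10, w, w, 32, y, r), (7, a, c, 13, b, n), (7, a, c, 13, c, n), (7, a, c, 13, d, n), (7, a, c, 13, m, n), (7, a, c, 13, v, n), (7, a, k, 17, b, r), (7, a, k, 17, c, r), (7, a, k, 17, d, r), (7, a, k, 17, m, r), (7, a, k, 17, v, r)}
Keep only column(s) B, G, E, F, C: {(13, a, c, n, b), (13, a, c, n, c), (13, a, c, n, d), (13, a, c, n, m), (13, a, c, n, v), (17, a, k, r, b), (17, a, k, r, c), (17, a, k, r, d), (17, a, k, r, m), (17, a, k, r, v), (20, w, w, n, y), (20, w, w, r, y), (20, w, w, x, y), (32, w, w, r, y)}
Selection C ≠ c: {(13, a, c, n, b), (13, a, c, n, d), (13, a, c, n, m), (13, a, c, n, v), (17, a, k, r, b), (17, a, k, r, d), (17, a, k, r, m), (17, a, k, r, v), (20, w, w, n, y), (20, w, w, r, y), (20, w, w, x, y), (32, w, w, r, y)}
Keep only column(s) C, E, F (1 duplicate(s) eliminated): {(b, c, n), (b, k, r), (d, c, n), (d, k, r), (m, c, n), (m, k, r), (v, c, n), (v, k, r), (y, w, n), (y, w, r), (y, w, x)}

{(b, c, n), (b, k, r), (d, c, n), (d, k, r), (m, c, n), (m, k, r), (v, c, n), (v, k, r), (y, w, n), (y, w, r), (y, w, x)}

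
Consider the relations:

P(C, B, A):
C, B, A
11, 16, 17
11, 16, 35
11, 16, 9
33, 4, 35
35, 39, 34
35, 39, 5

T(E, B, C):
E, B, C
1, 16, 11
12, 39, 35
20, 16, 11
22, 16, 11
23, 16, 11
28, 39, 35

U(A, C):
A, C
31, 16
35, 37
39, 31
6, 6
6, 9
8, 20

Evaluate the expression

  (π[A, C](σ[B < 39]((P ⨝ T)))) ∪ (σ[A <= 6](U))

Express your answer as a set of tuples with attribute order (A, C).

{(17, 11), (35, 11), (6, 6), (6, 9), (9, 11)}

Joining P and T on C, B yields {(11, 16, 17, 1), (11, 16, 17, 20), (11, 16, 17, 22), (11, 16, 17, 23), (11, 16, 35, 1), (11, 16, 35, 20), (11, 16, 35, 22), (11, 16, 35, 23), (11, 16, 9, 1), (11, 16, 9, 20), (11, 16, 9, 22), (11, 16, 9, 23), (35, 39, 34, 12), (35, 39, 34, 28), (35, 39, 5, 12), (35, 39, 5, 28)}.
Filtering on B < 39 leaves {(11, 16, 17, 1), (11, 16, 17, 20), (11, 16, 17, 22), (11, 16, 17, 23), (11, 16, 35, 1), (11, 16, 35, 20), (11, 16, 35, 22), (11, 16, 35, 23), (11, 16, 9, 1), (11, 16, 9, 20), (11, 16, 9, 22), (11, 16, 9, 23)}.
π_{A, C} gives {(17, 11), (35, 11), (9, 11)} (9 duplicate(s) eliminated).
Filtering on A <= 6 leaves {(6, 6), (6, 9)}.
Union: {(17, 11), (35, 11), (9, 11)} with {(6, 6), (6, 9)} → {(17, 11), (35, 11), (6, 6), (6, 9), (9, 11)}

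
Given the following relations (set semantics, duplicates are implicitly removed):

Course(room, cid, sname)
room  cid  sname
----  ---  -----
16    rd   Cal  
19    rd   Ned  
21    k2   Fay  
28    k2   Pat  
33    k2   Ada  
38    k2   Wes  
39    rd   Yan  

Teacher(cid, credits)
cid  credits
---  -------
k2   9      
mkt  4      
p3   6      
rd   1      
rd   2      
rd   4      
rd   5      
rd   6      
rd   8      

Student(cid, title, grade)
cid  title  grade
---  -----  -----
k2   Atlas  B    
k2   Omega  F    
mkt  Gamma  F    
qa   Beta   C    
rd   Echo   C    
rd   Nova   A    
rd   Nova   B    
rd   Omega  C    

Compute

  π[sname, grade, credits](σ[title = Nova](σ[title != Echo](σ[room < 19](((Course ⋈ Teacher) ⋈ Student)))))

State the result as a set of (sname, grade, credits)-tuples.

{(Cal, A, 1), (Cal, A, 2), (Cal, A, 4), (Cal, A, 5), (Cal, A, 6), (Cal, A, 8), (Cal, B, 1), (Cal, B, 2), (Cal, B, 4), (Cal, B, 5), (Cal, B, 6), (Cal, B, 8)}

Natural join on cid: {(16, rd, Cal, 1), (16, rd, Cal, 2), (16, rd, Cal, 4), (16, rd, Cal, 5), (16, rd, Cal, 6), (16, rd, Cal, 8), (19, rd, Ned, 1), (19, rd, Ned, 2), (19, rd, Ned, 4), (19, rd, Ned, 5), (19, rd, Ned, 6), (19, rd, Ned, 8), (21, k2, Fay, 9), (28, k2, Pat, 9), (33, k2, Ada, 9), (38, k2, Wes, 9), (39, rd, Yan, 1), (39, rd, Yan, 2), (39, rd, Yan, 4), (39, rd, Yan, 5), (39, rd, Yan, 6), (39, rd, Yan, 8)}
Natural join on cid: {(16, rd, Cal, 1, Echo, C), (16, rd, Cal, 1, Nova, A), (16, rd, Cal, 1, Nova, B), (16, rd, Cal, 1, Omega, C), (16, rd, Cal, 2, Echo, C), (16, rd, Cal, 2, Nova, A), (16, rd, Cal, 2, Nova, B), (16, rd, Cal, 2, Omega, C), (16, rd, Cal, 4, Echo, C), (16, rd, Cal, 4, Nova, A), (16, rd, Cal, 4, Nova, B), (16, rd, Cal, 4, Omega, C), (16, rd, Cal, 5, Echo, C), (16, rd, Cal, 5, Nova, A), (16, rd, Cal, 5, Nova, B), (16, rd, Cal, 5, Omega, C), (16, rd, Cal, 6, Echo, C), (16, rd, Cal, 6, Nova, A), (16, rd, Cal, 6, Nova, B), (16, rd, Cal, 6, Omega, C), (16, rd, Cal, 8, Echo, C), (16, rd, Cal, 8, Nova, A), (16, rd, Cal, 8, Nova, B), (16, rd, Cal, 8, Omega, C), (19, rd, Ned, 1, Echo, C), (19, rd, Ned, 1, Nova, A), (19, rd, Ned, 1, Nova, B), (19, rd, Ned, 1, Omega, C), (19, rd, Ned, 2, Echo, C), (19, rd, Ned, 2, Nova, A), (19, rd, Ned, 2, Nova, B), (19, rd, Ned, 2, Omega, C), (19, rd, Ned, 4, Echo, C), (19, rd, Ned, 4, Nova, A), (19, rd, Ned, 4, Nova, B), (19, rd, Ned, 4, Omega, C), (19, rd, Ned, 5, Echo, C), (19, rd, Ned, 5, Nova, A), (19, rd, Ned, 5, Nova, B), (19, rd, Ned, 5, Omega, C), (19, rd, Ned, 6, Echo, C), (19, rd, Ned, 6, Nova, A), (19, rd, Ned, 6, Nova, B), (19, rd, Ned, 6, Omega, C), (19, rd, Ned, 8, Echo, C), (19, rd, Ned, 8, Nova, A), (19, rd, Ned, 8, Nova, B), (19, rd, Ned, 8, Omega, C), (21, k2, Fay, 9, Atlas, B), (21, k2, Fay, 9, Omega, F), (28, k2, Pat, 9, Atlas, B), (28, k2, Pat, 9, Omega, F), (33, k2, Ada, 9, Atlas, B), (33, k2, Ada, 9, Omega, F), (38, k2, Wes, 9, Atlas, B), (38, k2, Wes, 9, Omega, F), (39, rd, Yan, 1, Echo, C), (39, rd, Yan, 1, Nova, A), (39, rd, Yan, 1, Nova, B), (39, rd, Yan, 1, Omega, C), (39, rd, Yan, 2, Echo, C), (39, rd, Yan, 2, Nova, A), (39, rd, Yan, 2, Nova, B), (39, rd, Yan, 2, Omega, C), (39, rd, Yan, 4, Echo, C), (39, rd, Yan, 4, Nova, A), (39, rd, Yan, 4, Nova, B), (39, rd, Yan, 4, Omega, C), (39, rd, Yan, 5, Echo, C), (39, rd, Yan, 5, Nova, A), (39, rd, Yan, 5, Nova, B), (39, rd, Yan, 5, Omega, C), (39, rd, Yan, 6, Echo, C), (39, rd, Yan, 6, Nova, A), (39, rd, Yan, 6, Nova, B), (39, rd, Yan, 6, Omega, C), (39, rd, Yan, 8, Echo, C), (39, rd, Yan, 8, Nova, A), (39, rd, Yan, 8, Nova, B), (39, rd, Yan, 8, Omega, C)}
Filtering on room < 19 leaves {(16, rd, Cal, 1, Echo, C), (16, rd, Cal, 1, Nova, A), (16, rd, Cal, 1, Nova, B), (16, rd, Cal, 1, Omega, C), (16, rd, Cal, 2, Echo, C), (16, rd, Cal, 2, Nova, A), (16, rd, Cal, 2, Nova, B), (16, rd, Cal, 2, Omega, C), (16, rd, Cal, 4, Echo, C), (16, rd, Cal, 4, Nova, A), (16, rd, Cal, 4, Nova, B), (16, rd, Cal, 4, Omega, C), (16, rd, Cal, 5, Echo, C), (16, rd, Cal, 5, Nova, A), (16, rd, Cal, 5, Nova, B), (16, rd, Cal, 5, Omega, C), (16, rd, Cal, 6, Echo, C), (16, rd, Cal, 6, Nova, A), (16, rd, Cal, 6, Nova, B), (16, rd, Cal, 6, Omega, C), (16, rd, Cal, 8, Echo, C), (16, rd, Cal, 8, Nova, A), (16, rd, Cal, 8, Nova, B), (16, rd, Cal, 8, Omega, C)}.
Filtering on title != Echo leaves {(16, rd, Cal, 1, Nova, A), (16, rd, Cal, 1, Nova, B), (16, rd, Cal, 1, Omega, C), (16, rd, Cal, 2, Nova, A), (16, rd, Cal, 2, Nova, B), (16, rd, Cal, 2, Omega, C), (16, rd, Cal, 4, Nova, A), (16, rd, Cal, 4, Nova, B), (16, rd, Cal, 4, Omega, C), (16, rd, Cal, 5, Nova, A), (16, rd, Cal, 5, Nova, B), (16, rd, Cal, 5, Omega, C), (16, rd, Cal, 6, Nova, A), (16, rd, Cal, 6, Nova, B), (16, rd, Cal, 6, Omega, C), (16, rd, Cal, 8, Nova, A), (16, rd, Cal, 8, Nova, B), (16, rd, Cal, 8, Omega, C)}.
Filtering on title = Nova leaves {(16, rd, Cal, 1, Nova, A), (16, rd, Cal, 1, Nova, B), (16, rd, Cal, 2, Nova, A), (16, rd, Cal, 2, Nova, B), (16, rd, Cal, 4, Nova, A), (16, rd, Cal, 4, Nova, B), (16, rd, Cal, 5, Nova, A), (16, rd, Cal, 5, Nova, B), (16, rd, Cal, 6, Nova, A), (16, rd, Cal, 6, Nova, B), (16, rd, Cal, 8, Nova, A), (16, rd, Cal, 8, Nova, B)}.
π[sname, grade, credits]: project onto (sname, grade, credits) → {(Cal, A, 1), (Cal, A, 2), (Cal, A, 4), (Cal, A, 5), (Cal, A, 6), (Cal, A, 8), (Cal, B, 1), (Cal, B, 2), (Cal, B, 4), (Cal, B, 5), (Cal, B, 6), (Cal, B, 8)}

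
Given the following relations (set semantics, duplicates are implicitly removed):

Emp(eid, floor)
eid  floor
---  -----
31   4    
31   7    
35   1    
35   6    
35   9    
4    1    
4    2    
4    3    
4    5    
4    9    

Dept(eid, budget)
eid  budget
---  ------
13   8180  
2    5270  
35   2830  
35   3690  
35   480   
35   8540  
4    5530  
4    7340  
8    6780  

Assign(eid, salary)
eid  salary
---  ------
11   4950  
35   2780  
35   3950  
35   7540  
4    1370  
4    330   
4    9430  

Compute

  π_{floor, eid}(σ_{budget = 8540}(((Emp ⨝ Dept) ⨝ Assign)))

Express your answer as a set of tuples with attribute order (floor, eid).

{(1, 35), (6, 35), (9, 35)}

Emp ⋈ Dept (natural join on eid): {(35, 1, 2830), (35, 1, 3690), (35, 1, 480), (35, 1, 8540), (35, 6, 2830), (35, 6, 3690), (35, 6, 480), (35, 6, 8540), (35, 9, 2830), (35, 9, 3690), (35, 9, 480), (35, 9, 8540), (4, 1, 5530), (4, 1, 7340), (4, 2, 5530), (4, 2, 7340), (4, 3, 5530), (4, 3, 7340), (4, 5, 5530), (4, 5, 7340), (4, 9, 5530), (4, 9, 7340)}
(Emp ⨝ Dept) ⋈ Assign (natural join on eid): {(35, 1, 2830, 2780), (35, 1, 2830, 3950), (35, 1, 2830, 7540), (35, 1, 3690, 2780), (35, 1, 3690, 3950), (35, 1, 3690, 7540), (35, 1, 480, 2780), (35, 1, 480, 3950), (35, 1, 480, 7540), (35, 1, 8540, 2780), (35, 1, 8540, 3950), (35, 1, 8540, 7540), (35, 6, 2830, 2780), (35, 6, 2830, 3950), (35, 6, 2830, 7540), (35, 6, 3690, 2780), (35, 6, 3690, 3950), (35, 6, 3690, 7540), (35, 6, 480, 2780), (35, 6, 480, 3950), (35, 6, 480, 7540), (35, 6, 8540, 2780), (35, 6, 8540, 3950), (35, 6, 8540, 7540), (35, 9, 2830, 2780), (35, 9, 2830, 3950), (35, 9, 2830, 7540), (35, 9, 3690, 2780), (35, 9, 3690, 3950), (35, 9, 3690, 7540), (35, 9, 480, 2780), (35, 9, 480, 3950), (35, 9, 480, 7540), (35, 9, 8540, 2780), (35, 9, 8540, 3950), (35, 9, 8540, 7540), (4, 1, 5530, 1370), (4, 1, 5530, 330), (4, 1, 5530, 9430), (4, 1, 7340, 1370), (4, 1, 7340, 330), (4, 1, 7340, 9430), (4, 2, 5530, 1370), (4, 2, 5530, 330), (4, 2, 5530, 9430), (4, 2, 7340, 1370), (4, 2, 7340, 330), (4, 2, 7340, 9430), (4, 3, 5530, 1370), (4, 3, 5530, 330), (4, 3, 5530, 9430), (4, 3, 7340, 1370), (4, 3, 7340, 330), (4, 3, 7340, 9430), (4, 5, 5530, 1370), (4, 5, 5530, 330), (4, 5, 5530, 9430), (4, 5, 7340, 1370), (4, 5, 7340, 330), (4, 5, 7340, 9430), (4, 9, 5530, 1370), (4, 9, 5530, 330), (4, 9, 5530, 9430), (4, 9, 7340, 1370), (4, 9, 7340, 330), (4, 9, 7340, 9430)}
Selection budget = 8540: {(35, 1, 8540, 2780), (35, 1, 8540, 3950), (35, 1, 8540, 7540), (35, 6, 8540, 2780), (35, 6, 8540, 3950), (35, 6, 8540, 7540), (35, 9, 8540, 2780), (35, 9, 8540, 3950), (35, 9, 8540, 7540)}
π_{floor, eid} gives {(1, 35), (6, 35), (9, 35)} (6 duplicate(s) eliminated).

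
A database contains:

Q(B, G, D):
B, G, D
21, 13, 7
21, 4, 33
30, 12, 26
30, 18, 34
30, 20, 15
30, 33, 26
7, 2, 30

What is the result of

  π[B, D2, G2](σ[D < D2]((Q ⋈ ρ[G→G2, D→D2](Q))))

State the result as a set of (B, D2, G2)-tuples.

{(21, 33, 4), (30, 26, 12), (30, 26, 33), (30, 34, 18)}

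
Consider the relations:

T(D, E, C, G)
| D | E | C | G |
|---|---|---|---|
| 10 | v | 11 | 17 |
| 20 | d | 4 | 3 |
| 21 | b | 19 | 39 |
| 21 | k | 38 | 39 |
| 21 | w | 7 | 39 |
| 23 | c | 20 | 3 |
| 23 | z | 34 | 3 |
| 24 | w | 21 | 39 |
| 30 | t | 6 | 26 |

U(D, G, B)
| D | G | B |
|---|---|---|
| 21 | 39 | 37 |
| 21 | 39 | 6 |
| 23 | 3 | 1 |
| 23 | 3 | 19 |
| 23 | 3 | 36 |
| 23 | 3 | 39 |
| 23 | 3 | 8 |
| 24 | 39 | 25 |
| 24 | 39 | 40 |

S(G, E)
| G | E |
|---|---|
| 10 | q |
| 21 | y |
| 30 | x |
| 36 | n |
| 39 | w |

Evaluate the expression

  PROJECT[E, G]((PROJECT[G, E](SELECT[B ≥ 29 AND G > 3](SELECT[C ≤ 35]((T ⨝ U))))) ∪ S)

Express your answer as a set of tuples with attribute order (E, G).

Joining T and U on D, G yields {(21, b, 19, 39, 37), (21, b, 19, 39, 6), (21, k, 38, 39, 37), (21, k, 38, 39, 6), (21, w, 7, 39, 37), (21, w, 7, 39, 6), (23, c, 20, 3, 1), (23, c, 20, 3, 19), (23, c, 20, 3, 36), (23, c, 20, 3, 39), (23, c, 20, 3, 8), (23, z, 34, 3, 1), (23, z, 34, 3, 19), (23, z, 34, 3, 36), (23, z, 34, 3, 39), (23, z, 34, 3, 8), (24, w, 21, 39, 25), (24, w, 21, 39, 40)}.
Filtering on C ≤ 35 leaves {(21, b, 19, 39, 37), (21, b, 19, 39, 6), (21, w, 7, 39, 37), (21, w, 7, 39, 6), (23, c, 20, 3, 1), (23, c, 20, 3, 19), (23, c, 20, 3, 36), (23, c, 20, 3, 39), (23, c, 20, 3, 8), (23, z, 34, 3, 1), (23, z, 34, 3, 19), (23, z, 34, 3, 36), (23, z, 34, 3, 39), (23, z, 34, 3, 8), (24, w, 21, 39, 25), (24, w, 21, 39, 40)}.
Filtering on B ≥ 29 AND G > 3 leaves {(21, b, 19, 39, 37), (21, w, 7, 39, 37), (24, w, 21, 39, 40)}.
π[G, E]: project onto (G, E) (1 duplicate(s) eliminated) → {(39, b), (39, w)}
Taking the union: {(10, q), (21, y), (30, x), (36, n), (39, b), (39, w)}
π[E, G]: project onto (E, G) → {(b, 39), (n, 36), (q, 10), (w, 39), (x, 30), (y, 21)}

{(b, 39), (n, 36), (q, 10), (w, 39), (x, 30), (y, 21)}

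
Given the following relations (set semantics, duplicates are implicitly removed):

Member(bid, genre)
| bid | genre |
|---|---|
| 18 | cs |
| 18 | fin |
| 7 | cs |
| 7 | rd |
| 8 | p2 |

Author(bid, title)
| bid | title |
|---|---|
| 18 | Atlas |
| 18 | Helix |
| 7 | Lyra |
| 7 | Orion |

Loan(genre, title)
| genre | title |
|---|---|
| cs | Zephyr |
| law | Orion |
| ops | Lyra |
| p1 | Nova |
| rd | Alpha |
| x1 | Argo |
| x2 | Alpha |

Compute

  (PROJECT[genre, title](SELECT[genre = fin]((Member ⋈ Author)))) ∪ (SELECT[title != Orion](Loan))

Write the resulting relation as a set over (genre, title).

Member ⋈ Author (natural join on bid): {(18, cs, Atlas), (18, cs, Helix), (18, fin, Atlas), (18, fin, Helix), (7, cs, Lyra), (7, cs, Orion), (7, rd, Lyra), (7, rd, Orion)}
Selection genre = fin: {(18, fin, Atlas), (18, fin, Helix)}
π_{genre, title} gives {(fin, Atlas), (fin, Helix)}.
Selection title != Orion: {(cs, Zephyr), (ops, Lyra), (p1, Nova), (rd, Alpha), (x1, Argo), (x2, Alpha)}
Union: {(fin, Atlas), (fin, Helix)} with {(cs, Zephyr), (ops, Lyra), (p1, Nova), (rd, Alpha), (x1, Argo), (x2, Alpha)} → {(cs, Zephyr), (fin, Atlas), (fin, Helix), (ops, Lyra), (p1, Nova), (rd, Alpha), (x1, Argo), (x2, Alpha)}

{(cs, Zephyr), (fin, Atlas), (fin, Helix), (ops, Lyra), (p1, Nova), (rd, Alpha), (x1, Argo), (x2, Alpha)}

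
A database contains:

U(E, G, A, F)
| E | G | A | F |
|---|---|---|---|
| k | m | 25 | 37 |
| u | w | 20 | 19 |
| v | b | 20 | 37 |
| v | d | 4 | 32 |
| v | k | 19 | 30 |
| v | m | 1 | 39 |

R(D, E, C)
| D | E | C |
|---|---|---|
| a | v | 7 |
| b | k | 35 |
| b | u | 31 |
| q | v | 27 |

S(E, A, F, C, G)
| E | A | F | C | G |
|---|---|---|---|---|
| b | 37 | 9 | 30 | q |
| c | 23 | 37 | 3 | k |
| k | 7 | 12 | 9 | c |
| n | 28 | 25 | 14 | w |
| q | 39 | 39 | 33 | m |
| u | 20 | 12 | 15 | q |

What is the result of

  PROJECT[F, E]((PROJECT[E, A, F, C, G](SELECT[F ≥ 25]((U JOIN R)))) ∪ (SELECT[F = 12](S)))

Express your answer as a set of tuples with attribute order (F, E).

{(12, k), (12, u), (30, v), (32, v), (37, k), (37, v), (39, v)}

Joining U and R on E yields {(k, m, 25, 37, b, 35), (u, w, 20, 19, b, 31), (v, b, 20, 37, a, 7), (v, b, 20, 37, q, 27), (v, d, 4, 32, a, 7), (v, d, 4, 32, q, 27), (v, k, 19, 30, a, 7), (v, k, 19, 30, q, 27), (v, m, 1, 39, a, 7), (v, m, 1, 39, q, 27)}.
σ[F ≥ 25]: keep tuples satisfying F ≥ 25 → {(k, m, 25, 37, b, 35), (v, b, 20, 37, a, 7), (v, b, 20, 37, q, 27), (v, d, 4, 32, a, 7), (v, d, 4, 32, q, 27), (v, k, 19, 30, a, 7), (v, k, 19, 30, q, 27), (v, m, 1, 39, a, 7), (v, m, 1, 39, q, 27)}
π[E, A, F, C, G]: project onto (E, A, F, C, G) → {(k, 25, 37, 35, m), (v, 1, 39, 27, m), (v, 1, 39, 7, m), (v, 19, 30, 27, k), (v, 19, 30, 7, k), (v, 20, 37, 27, b), (v, 20, 37, 7, b), (v, 4, 32, 27, d), (v, 4, 32, 7, d)}
σ[F = 12]: keep tuples satisfying F = 12 → {(k, 7, 12, 9, c), (u, 20, 12, 15, q)}
Set union of the two operands is {(k, 25, 37, 35, m), (k, 7, 12, 9, c), (u, 20, 12, 15, q), (v, 1, 39, 27, m), (v, 1, 39, 7, m), (v, 19, 30, 27, k), (v, 19, 30, 7, k), (v, 20, 37, 27, b), (v, 20, 37, 7, b), (v, 4, 32, 27, d), (v, 4, 32, 7, d)}.
π[F, E]: project onto (F, E) (4 duplicate(s) eliminated) → {(12, k), (12, u), (30, v), (32, v), (37, k), (37, v), (39, v)}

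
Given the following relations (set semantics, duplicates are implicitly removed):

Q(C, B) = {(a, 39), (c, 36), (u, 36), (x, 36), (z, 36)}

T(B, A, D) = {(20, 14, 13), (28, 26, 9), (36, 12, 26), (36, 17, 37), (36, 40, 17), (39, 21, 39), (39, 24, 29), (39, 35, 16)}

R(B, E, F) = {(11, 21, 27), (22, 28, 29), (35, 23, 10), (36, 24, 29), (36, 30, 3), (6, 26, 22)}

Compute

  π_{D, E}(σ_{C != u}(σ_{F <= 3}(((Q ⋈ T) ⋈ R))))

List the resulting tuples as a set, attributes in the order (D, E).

Q ⋈ T (natural join on B): {(a, 39, 21, 39), (a, 39, 24, 29), (a, 39, 35, 16), (c, 36, 12, 26), (c, 36, 17, 37), (c, 36, 40, 17), (u, 36, 12, 26), (u, 36, 17, 37), (u, 36, 40, 17), (x, 36, 12, 26), (x, 36, 17, 37), (x, 36, 40, 17), (z, 36, 12, 26), (z, 36, 17, 37), (z, 36, 40, 17)}
(Q ⋈ T) ⋈ R (natural join on B): {(c, 36, 12, 26, 24, 29), (c, 36, 12, 26, 30, 3), (c, 36, 17, 37, 24, 29), (c, 36, 17, 37, 30, 3), (c, 36, 40, 17, 24, 29), (c, 36, 40, 17, 30, 3), (u, 36, 12, 26, 24, 29), (u, 36, 12, 26, 30, 3), (u, 36, 17, 37, 24, 29), (u, 36, 17, 37, 30, 3), (u, 36, 40, 17, 24, 29), (u, 36, 40, 17, 30, 3), (x, 36, 12, 26, 24, 29), (x, 36, 12, 26, 30, 3), (x, 36, 17, 37, 24, 29), (x, 36, 17, 37, 30, 3), (x, 36, 40, 17, 24, 29), (x, 36, 40, 17, 30, 3), (z, 36, 12, 26, 24, 29), (z, 36, 12, 26, 30, 3), (z, 36, 17, 37, 24, 29), (z, 36, 17, 37, 30, 3), (z, 36, 40, 17, 24, 29), (z, 36, 40, 17, 30, 3)}
σ[F <= 3]: keep tuples satisfying F <= 3 → {(c, 36, 12, 26, 30, 3), (c, 36, 17, 37, 30, 3), (c, 36, 40, 17, 30, 3), (u, 36, 12, 26, 30, 3), (u, 36, 17, 37, 30, 3), (u, 36, 40, 17, 30, 3), (x, 36, 12, 26, 30, 3), (x, 36, 17, 37, 30, 3), (x, 36, 40, 17, 30, 3), (z, 36, 12, 26, 30, 3), (z, 36, 17, 37, 30, 3), (z, 36, 40, 17, 30, 3)}
σ[C != u]: keep tuples satisfying C != u → {(c, 36, 12, 26, 30, 3), (c, 36, 17, 37, 30, 3), (c, 36, 40, 17, 30, 3), (x, 36, 12, 26, 30, 3), (x, 36, 17, 37, 30, 3), (x, 36, 40, 17, 30, 3), (z, 36, 12, 26, 30, 3), (z, 36, 17, 37, 30, 3), (z, 36, 40, 17, 30, 3)}
Keep only column(s) D, E (6 duplicate(s) eliminated): {(17, 30), (26, 30), (37, 30)}

{(17, 30), (26, 30), (37, 30)}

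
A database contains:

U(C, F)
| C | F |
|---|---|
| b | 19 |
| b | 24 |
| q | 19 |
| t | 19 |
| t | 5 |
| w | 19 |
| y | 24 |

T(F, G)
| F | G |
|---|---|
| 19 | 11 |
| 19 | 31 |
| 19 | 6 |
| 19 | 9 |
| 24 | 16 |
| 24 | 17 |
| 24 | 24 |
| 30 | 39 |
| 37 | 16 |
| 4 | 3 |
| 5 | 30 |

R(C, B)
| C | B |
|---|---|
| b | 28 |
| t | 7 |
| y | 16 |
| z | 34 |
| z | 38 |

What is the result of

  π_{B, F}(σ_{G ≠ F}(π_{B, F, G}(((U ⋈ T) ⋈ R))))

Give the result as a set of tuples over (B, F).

{(16, 24), (28, 19), (28, 24), (7, 19), (7, 5)}

Joining U and T on F yields {(b, 19, 11), (b, 19, 31), (b, 19, 6), (b, 19, 9), (b, 24, 16), (b, 24, 17), (b, 24, 24), (q, 19, 11), (q, 19, 31), (q, 19, 6), (q, 19, 9), (t, 19, 11), (t, 19, 31), (t, 19, 6), (t, 19, 9), (t, 5, 30), (w, 19, 11), (w, 19, 31), (w, 19, 6), (w, 19, 9), (y, 24, 16), (y, 24, 17), (y, 24, 24)}.
Joining (U ⋈ T) and R on C yields {(b, 19, 11, 28), (b, 19, 31, 28), (b, 19, 6, 28), (b, 19, 9, 28), (b, 24, 16, 28), (b, 24, 17, 28), (b, 24, 24, 28), (t, 19, 11, 7), (t, 19, 31, 7), (t, 19, 6, 7), (t, 19, 9, 7), (t, 5, 30, 7), (y, 24, 16, 16), (y, 24, 17, 16), (y, 24, 24, 16)}.
Keep only column(s) B, F, G: {(16, 24, 16), (16, 24, 17), (16, 24, 24), (28, 19, 11), (28, 19, 31), (28, 19, 6), (28, 19, 9), (28, 24, 16), (28, 24, 17), (28, 24, 24), (7, 19, 11), (7, 19, 31), (7, 19, 6), (7, 19, 9), (7, 5, 30)}
σ[G ≠ F]: keep tuples satisfying G ≠ F → {(16, 24, 16), (16, 24, 17), (28, 19, 11), (28, 19, 31), (28, 19, 6), (28, 19, 9), (28, 24, 16), (28, 24, 17), (7, 19, 11), (7, 19, 31), (7, 19, 6), (7, 19, 9), (7, 5, 30)}
Keep only column(s) B, F (8 duplicate(s) eliminated): {(16, 24), (28, 19), (28, 24), (7, 19), (7, 5)}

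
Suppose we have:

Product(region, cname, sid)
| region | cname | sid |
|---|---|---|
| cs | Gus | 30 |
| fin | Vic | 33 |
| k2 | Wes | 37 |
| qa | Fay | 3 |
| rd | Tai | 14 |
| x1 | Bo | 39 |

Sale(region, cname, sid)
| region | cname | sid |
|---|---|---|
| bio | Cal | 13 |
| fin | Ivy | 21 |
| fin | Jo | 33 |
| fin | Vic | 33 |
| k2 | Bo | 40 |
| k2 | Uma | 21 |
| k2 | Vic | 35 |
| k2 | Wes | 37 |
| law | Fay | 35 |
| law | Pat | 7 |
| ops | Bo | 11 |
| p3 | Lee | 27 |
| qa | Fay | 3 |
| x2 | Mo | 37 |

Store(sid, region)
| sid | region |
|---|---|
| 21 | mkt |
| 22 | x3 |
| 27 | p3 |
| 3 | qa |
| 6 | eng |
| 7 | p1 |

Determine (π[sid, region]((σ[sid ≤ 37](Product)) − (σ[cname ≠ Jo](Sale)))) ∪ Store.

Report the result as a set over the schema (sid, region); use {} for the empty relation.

{(14, rd), (21, mkt), (22, x3), (27, p3), (3, qa), (30, cs), (6, eng), (7, p1)}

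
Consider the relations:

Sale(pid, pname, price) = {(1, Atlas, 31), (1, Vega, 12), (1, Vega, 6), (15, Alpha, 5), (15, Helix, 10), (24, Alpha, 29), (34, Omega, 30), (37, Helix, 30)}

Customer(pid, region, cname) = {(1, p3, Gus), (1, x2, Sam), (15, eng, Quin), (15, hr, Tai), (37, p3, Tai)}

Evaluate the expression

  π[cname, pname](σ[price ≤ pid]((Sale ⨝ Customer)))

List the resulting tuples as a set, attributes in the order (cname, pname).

Joining Sale and Customer on pid yields {(1, Atlas, 31, p3, Gus), (1, Atlas, 31, x2, Sam), (1, Vega, 12, p3, Gus), (1, Vega, 12, x2, Sam), (1, Vega, 6, p3, Gus), (1, Vega, 6, x2, Sam), (15, Alpha, 5, eng, Quin), (15, Alpha, 5, hr, Tai), (15, Helix, 10, eng, Quin), (15, Helix, 10, hr, Tai), (37, Helix, 30, p3, Tai)}.
σ[price ≤ pid]: keep tuples satisfying price ≤ pid → {(15, Alpha, 5, eng, Quin), (15, Alpha, 5, hr, Tai), (15, Helix, 10, eng, Quin), (15, Helix, 10, hr, Tai), (37, Helix, 30, p3, Tai)}
π_{cname, pname} gives {(Quin, Alpha), (Quin, Helix), (Tai, Alpha), (Tai, Helix)} (1 duplicate(s) eliminated).

{(Quin, Alpha), (Quin, Helix), (Tai, Alpha), (Tai, Helix)}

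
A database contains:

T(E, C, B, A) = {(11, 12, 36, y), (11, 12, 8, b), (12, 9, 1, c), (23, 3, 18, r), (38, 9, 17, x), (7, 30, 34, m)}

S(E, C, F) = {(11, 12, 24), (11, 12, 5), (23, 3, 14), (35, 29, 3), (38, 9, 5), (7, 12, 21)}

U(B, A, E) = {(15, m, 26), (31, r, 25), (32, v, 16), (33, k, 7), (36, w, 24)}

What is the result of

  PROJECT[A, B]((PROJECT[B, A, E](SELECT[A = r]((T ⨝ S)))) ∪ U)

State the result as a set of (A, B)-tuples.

{(k, 33), (m, 15), (r, 18), (r, 31), (v, 32), (w, 36)}

T ⋈ S (natural join on E, C): {(11, 12, 36, y, 24), (11, 12, 36, y, 5), (11, 12, 8, b, 24), (11, 12, 8, b, 5), (23, 3, 18, r, 14), (38, 9, 17, x, 5)}
σ[A = r]: keep tuples satisfying A = r → {(23, 3, 18, r, 14)}
π_{B, A, E} gives {(18, r, 23)}.
Taking the union: {(15, m, 26), (18, r, 23), (31, r, 25), (32, v, 16), (33, k, 7), (36, w, 24)}
π_{A, B} gives {(k, 33), (m, 15), (r, 18), (r, 31), (v, 32), (w, 36)}.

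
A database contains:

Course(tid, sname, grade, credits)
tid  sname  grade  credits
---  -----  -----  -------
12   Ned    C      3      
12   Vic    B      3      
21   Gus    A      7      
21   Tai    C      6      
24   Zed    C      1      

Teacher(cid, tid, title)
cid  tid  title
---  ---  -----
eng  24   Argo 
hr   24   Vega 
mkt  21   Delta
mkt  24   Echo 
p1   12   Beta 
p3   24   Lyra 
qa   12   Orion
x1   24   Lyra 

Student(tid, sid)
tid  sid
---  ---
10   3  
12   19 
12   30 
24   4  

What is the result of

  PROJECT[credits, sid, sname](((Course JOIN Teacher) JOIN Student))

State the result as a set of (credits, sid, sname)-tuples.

Natural join on tid: {(12, Ned, C, 3, p1, Beta), (12, Ned, C, 3, qa, Orion), (12, Vic, B, 3, p1, Beta), (12, Vic, B, 3, qa, Orion), (21, Gus, A, 7, mkt, Delta), (21, Tai, C, 6, mkt, Delta), (24, Zed, C, 1, eng, Argo), (24, Zed, C, 1, hr, Vega), (24, Zed, C, 1, mkt, Echo), (24, Zed, C, 1, p3, Lyra), (24, Zed, C, 1, x1, Lyra)}
Natural join on tid: {(12, Ned, C, 3, p1, Beta, 19), (12, Ned, C, 3, p1, Beta, 30), (12, Ned, C, 3, qa, Orion, 19), (12, Ned, C, 3, qa, Orion, 30), (12, Vic, B, 3, p1, Beta, 19), (12, Vic, B, 3, p1, Beta, 30), (12, Vic, B, 3, qa, Orion, 19), (12, Vic, B, 3, qa, Orion, 30), (24, Zed, C, 1, eng, Argo, 4), (24, Zed, C, 1, hr, Vega, 4), (24, Zed, C, 1, mkt, Echo, 4), (24, Zed, C, 1, p3, Lyra, 4), (24, Zed, C, 1, x1, Lyra, 4)}
π[credits, sid, sname]: project onto (credits, sid, sname) (8 duplicate(s) eliminated) → {(1, 4, Zed), (3, 19, Ned), (3, 19, Vic), (3, 30, Ned), (3, 30, Vic)}

{(1, 4, Zed), (3, 19, Ned), (3, 19, Vic), (3, 30, Ned), (3, 30, Vic)}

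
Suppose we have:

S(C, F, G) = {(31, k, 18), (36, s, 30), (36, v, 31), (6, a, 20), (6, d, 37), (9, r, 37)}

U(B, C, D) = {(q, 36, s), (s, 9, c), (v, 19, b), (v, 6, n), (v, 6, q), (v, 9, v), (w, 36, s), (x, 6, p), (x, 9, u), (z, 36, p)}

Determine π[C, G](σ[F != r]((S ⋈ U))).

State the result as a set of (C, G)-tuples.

{(36, 30), (36, 31), (6, 20), (6, 37)}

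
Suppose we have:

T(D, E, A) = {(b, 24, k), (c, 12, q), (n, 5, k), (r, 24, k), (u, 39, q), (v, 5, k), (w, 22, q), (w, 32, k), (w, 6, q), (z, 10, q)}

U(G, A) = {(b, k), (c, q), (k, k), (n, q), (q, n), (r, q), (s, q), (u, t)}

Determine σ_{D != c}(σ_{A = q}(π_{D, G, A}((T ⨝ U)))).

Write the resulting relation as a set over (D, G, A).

{(u, c, q), (u, n, q), (u, r, q), (u, s, q), (w, c, q), (w, n, q), (w, r, q), (w, s, q), (z, c, q), (z, n, q), (z, r, q), (z, s, q)}

Natural join on A: {(b, 24, k, b), (b, 24, k, k), (c, 12, q, c), (c, 12, q, n), (c, 12, q, r), (c, 12, q, s), (n, 5, k, b), (n, 5, k, k), (r, 24, k, b), (r, 24, k, k), (u, 39, q, c), (u, 39, q, n), (u, 39, q, r), (u, 39, q, s), (v, 5, k, b), (v, 5, k, k), (w, 22, q, c), (w, 22, q, n), (w, 22, q, r), (w, 22, q, s), (w, 32, k, b), (w, 32, k, k), (w, 6, q, c), (w, 6, q, n), (w, 6, q, r), (w, 6, q, s), (z, 10, q, c), (z, 10, q, n), (z, 10, q, r), (z, 10, q, s)}
Projecting to D, G, A (4 duplicate(s) eliminated): {(b, b, k), (b, k, k), (c, c, q), (c, n, q), (c, r, q), (c, s, q), (n, b, k), (n, k, k), (r, b, k), (r, k, k), (u, c, q), (u, n, q), (u, r, q), (u, s, q), (v, b, k), (v, k, k), (w, b, k), (w, c, q), (w, k, k), (w, n, q), (w, r, q), (w, s, q), (z, c, q), (z, n, q), (z, r, q), (z, s, q)}
Filtering on A = q leaves {(c, c, q), (c, n, q), (c, r, q), (c, s, q), (u, c, q), (u, n, q), (u, r, q), (u, s, q), (w, c, q), (w, n, q), (w, r, q), (w, s, q), (z, c, q), (z, n, q), (z, r, q), (z, s, q)}.
Filtering on D != c leaves {(u, c, q), (u, n, q), (u, r, q), (u, s, q), (w, c, q), (w, n, q), (w, r, q), (w, s, q), (z, c, q), (z, n, q), (z, r, q), (z, s, q)}.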